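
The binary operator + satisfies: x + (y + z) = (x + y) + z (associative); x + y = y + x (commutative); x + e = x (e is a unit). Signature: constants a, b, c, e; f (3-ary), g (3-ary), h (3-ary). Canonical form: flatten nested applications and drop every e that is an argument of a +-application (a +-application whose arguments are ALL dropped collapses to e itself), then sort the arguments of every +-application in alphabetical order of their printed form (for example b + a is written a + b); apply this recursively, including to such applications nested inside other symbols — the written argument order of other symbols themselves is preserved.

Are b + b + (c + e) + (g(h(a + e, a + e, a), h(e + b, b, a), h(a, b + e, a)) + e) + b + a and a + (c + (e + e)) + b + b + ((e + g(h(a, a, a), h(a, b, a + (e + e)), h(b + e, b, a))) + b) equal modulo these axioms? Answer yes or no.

Answer: no — a + b + b + b + c + g(h(a, a, a), h(b, b, a), h(a, b, a)) vs a + b + b + b + c + g(h(a, a, a), h(a, b, a), h(b, b, a))

Derivation:
Left:  b + b + (c + e) + (g(h(a + e, a + e, a), h(e + b, b, a), h(a, b + e, a)) + e) + b + a
  Flatten:  b + b + c + e + g(h(a + e, a + e, a), h(e + b, b, a), h(a, b + e, a)) + e + b + a
  Canonicalize subterm:  g(h(a + e, a + e, a), h(e + b, b, a), h(a, b + e, a))  →  g(h(a, a, a), h(b, b, a), h(a, b, a))
  Drop the unit:  drop e (×2)
  Order the arguments:  a + b + b + b + c + g(h(a, a, a), h(b, b, a), h(a, b, a))
Right:  a + (c + (e + e)) + b + b + ((e + g(h(a, a, a), h(a, b, a + (e + e)), h(b + e, b, a))) + b)
  Merge nested applications:  a + c + e + e + b + b + e + g(h(a, a, a), h(a, b, a + (e + e)), h(b + e, b, a)) + b
  Inside:  g(h(a, a, a), h(a, b, a + (e + e)), h(b + e, b, a))  →  g(h(a, a, a), h(a, b, a), h(b, b, a))
  Drop the unit:  drop e (×3)
  Sort:  a + b + b + b + c + g(h(a, a, a), h(a, b, a), h(b, b, a))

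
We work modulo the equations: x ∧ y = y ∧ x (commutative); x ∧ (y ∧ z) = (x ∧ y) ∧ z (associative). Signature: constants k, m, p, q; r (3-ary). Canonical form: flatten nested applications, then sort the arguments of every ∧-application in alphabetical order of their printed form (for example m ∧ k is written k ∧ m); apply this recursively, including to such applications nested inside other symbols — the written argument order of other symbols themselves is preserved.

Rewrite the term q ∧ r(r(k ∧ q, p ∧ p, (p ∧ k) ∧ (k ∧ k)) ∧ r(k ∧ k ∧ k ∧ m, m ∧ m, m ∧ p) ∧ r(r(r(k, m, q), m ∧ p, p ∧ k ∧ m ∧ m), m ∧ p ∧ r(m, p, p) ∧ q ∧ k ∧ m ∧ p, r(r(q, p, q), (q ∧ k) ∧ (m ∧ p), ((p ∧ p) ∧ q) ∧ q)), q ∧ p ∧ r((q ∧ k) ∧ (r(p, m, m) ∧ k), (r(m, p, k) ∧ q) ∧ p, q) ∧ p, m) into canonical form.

Simplify inside:  r(r(k ∧ q, p ∧ p, (p ∧ k) ∧ (k ∧ k)) ∧ r(k ∧ k ∧ k ∧ m, m ∧ m, m ∧ p) ∧ r(r(r(k, m, q), m ∧ p, p ∧ k ∧ m ∧ m), m ∧ p ∧ r(m, p, p) ∧ q ∧ k ∧ m ∧ p, r(r(q, p, q), (q ∧ k) ∧ (m ∧ p), ((p ∧ p) ∧ q) ∧ q)), q ∧ p ∧ r((q ∧ k) ∧ (r(p, m, m) ∧ k), (r(m, p, k) ∧ q) ∧ p, q) ∧ p, m)  →  r(r(k ∧ k ∧ k ∧ m, m ∧ m, m ∧ p) ∧ r(k ∧ q, p ∧ p, k ∧ k ∧ k ∧ p) ∧ r(r(r(k, m, q), m ∧ p, k ∧ m ∧ m ∧ p), k ∧ m ∧ m ∧ p ∧ p ∧ q ∧ r(m, p, p), r(r(q, p, q), k ∧ m ∧ p ∧ q, p ∧ p ∧ q ∧ q)), p ∧ p ∧ q ∧ r(k ∧ k ∧ q ∧ r(p, m, m), p ∧ q ∧ r(m, p, k), q), m)
Sort arguments:  q ∧ r(r(k ∧ k ∧ k ∧ m, m ∧ m, m ∧ p) ∧ r(k ∧ q, p ∧ p, k ∧ k ∧ k ∧ p) ∧ r(r(r(k, m, q), m ∧ p, k ∧ m ∧ m ∧ p), k ∧ m ∧ m ∧ p ∧ p ∧ q ∧ r(m, p, p), r(r(q, p, q), k ∧ m ∧ p ∧ q, p ∧ p ∧ q ∧ q)), p ∧ p ∧ q ∧ r(k ∧ k ∧ q ∧ r(p, m, m), p ∧ q ∧ r(m, p, k), q), m)

Answer: q ∧ r(r(k ∧ k ∧ k ∧ m, m ∧ m, m ∧ p) ∧ r(k ∧ q, p ∧ p, k ∧ k ∧ k ∧ p) ∧ r(r(r(k, m, q), m ∧ p, k ∧ m ∧ m ∧ p), k ∧ m ∧ m ∧ p ∧ p ∧ q ∧ r(m, p, p), r(r(q, p, q), k ∧ m ∧ p ∧ q, p ∧ p ∧ q ∧ q)), p ∧ p ∧ q ∧ r(k ∧ k ∧ q ∧ r(p, m, m), p ∧ q ∧ r(m, p, k), q), m)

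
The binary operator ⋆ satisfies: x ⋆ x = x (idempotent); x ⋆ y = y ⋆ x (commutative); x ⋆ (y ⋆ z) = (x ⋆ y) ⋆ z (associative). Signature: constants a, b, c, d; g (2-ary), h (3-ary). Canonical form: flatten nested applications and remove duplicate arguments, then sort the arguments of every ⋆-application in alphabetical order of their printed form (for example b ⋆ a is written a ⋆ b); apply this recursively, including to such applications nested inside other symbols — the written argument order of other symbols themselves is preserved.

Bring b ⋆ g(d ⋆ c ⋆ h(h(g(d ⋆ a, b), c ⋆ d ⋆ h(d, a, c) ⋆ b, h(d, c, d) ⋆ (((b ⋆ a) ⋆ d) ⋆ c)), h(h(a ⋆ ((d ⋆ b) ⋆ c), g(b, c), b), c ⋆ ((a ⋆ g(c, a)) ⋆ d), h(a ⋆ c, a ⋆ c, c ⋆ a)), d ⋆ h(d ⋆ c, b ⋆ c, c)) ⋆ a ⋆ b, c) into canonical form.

Answer: b ⋆ g(a ⋆ b ⋆ c ⋆ d ⋆ h(h(g(a ⋆ d, b), b ⋆ c ⋆ d ⋆ h(d, a, c), a ⋆ b ⋆ c ⋆ d ⋆ h(d, c, d)), h(h(a ⋆ b ⋆ c ⋆ d, g(b, c), b), a ⋆ c ⋆ d ⋆ g(c, a), h(a ⋆ c, a ⋆ c, a ⋆ c)), d ⋆ h(c ⋆ d, b ⋆ c, c)), c)

Derivation:
Inside:  g(d ⋆ c ⋆ h(h(g(d ⋆ a, b), c ⋆ d ⋆ h(d, a, c) ⋆ b, h(d, c, d) ⋆ (((b ⋆ a) ⋆ d) ⋆ c)), h(h(a ⋆ ((d ⋆ b) ⋆ c), g(b, c), b), c ⋆ ((a ⋆ g(c, a)) ⋆ d), h(a ⋆ c, a ⋆ c, c ⋆ a)), d ⋆ h(d ⋆ c, b ⋆ c, c)) ⋆ a ⋆ b, c)  →  g(a ⋆ b ⋆ c ⋆ d ⋆ h(h(g(a ⋆ d, b), b ⋆ c ⋆ d ⋆ h(d, a, c), a ⋆ b ⋆ c ⋆ d ⋆ h(d, c, d)), h(h(a ⋆ b ⋆ c ⋆ d, g(b, c), b), a ⋆ c ⋆ d ⋆ g(c, a), h(a ⋆ c, a ⋆ c, a ⋆ c)), d ⋆ h(c ⋆ d, b ⋆ c, c)), c)
Order the arguments:  b ⋆ g(a ⋆ b ⋆ c ⋆ d ⋆ h(h(g(a ⋆ d, b), b ⋆ c ⋆ d ⋆ h(d, a, c), a ⋆ b ⋆ c ⋆ d ⋆ h(d, c, d)), h(h(a ⋆ b ⋆ c ⋆ d, g(b, c), b), a ⋆ c ⋆ d ⋆ g(c, a), h(a ⋆ c, a ⋆ c, a ⋆ c)), d ⋆ h(c ⋆ d, b ⋆ c, c)), c)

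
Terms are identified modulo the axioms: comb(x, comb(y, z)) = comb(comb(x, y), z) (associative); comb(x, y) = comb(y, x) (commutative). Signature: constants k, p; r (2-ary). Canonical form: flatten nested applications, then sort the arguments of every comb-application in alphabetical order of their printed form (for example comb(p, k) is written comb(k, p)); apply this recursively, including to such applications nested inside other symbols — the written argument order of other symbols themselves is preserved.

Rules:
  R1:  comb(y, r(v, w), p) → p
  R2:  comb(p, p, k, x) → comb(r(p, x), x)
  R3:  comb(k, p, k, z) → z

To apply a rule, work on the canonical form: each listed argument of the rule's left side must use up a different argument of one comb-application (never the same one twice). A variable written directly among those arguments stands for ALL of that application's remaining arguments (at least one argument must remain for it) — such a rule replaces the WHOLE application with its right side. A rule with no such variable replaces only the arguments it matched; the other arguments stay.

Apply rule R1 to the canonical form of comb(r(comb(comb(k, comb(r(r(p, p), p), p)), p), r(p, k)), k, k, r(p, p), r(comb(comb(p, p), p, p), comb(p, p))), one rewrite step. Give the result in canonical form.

Answer: comb(k, k, r(comb(p, p, p, p), comb(p, p)), r(p, p), r(p, r(p, k)))

Derivation:
Canonical form:  comb(k, k, r(comb(k, p, p, r(r(p, p), p)), r(p, k)), r(comb(p, p, p, p), comb(p, p)), r(p, p))
Apply R1:  consuming p, r(r(p, p), p);  v := r(p, p), w := p, y := comb(k, p)
The extension variable absorbs all remaining arguments, so the whole application is rewritten.
New term:  comb(k, k, r(comb(p, p, p, p), comb(p, p)), r(p, p), r(p, r(p, k)))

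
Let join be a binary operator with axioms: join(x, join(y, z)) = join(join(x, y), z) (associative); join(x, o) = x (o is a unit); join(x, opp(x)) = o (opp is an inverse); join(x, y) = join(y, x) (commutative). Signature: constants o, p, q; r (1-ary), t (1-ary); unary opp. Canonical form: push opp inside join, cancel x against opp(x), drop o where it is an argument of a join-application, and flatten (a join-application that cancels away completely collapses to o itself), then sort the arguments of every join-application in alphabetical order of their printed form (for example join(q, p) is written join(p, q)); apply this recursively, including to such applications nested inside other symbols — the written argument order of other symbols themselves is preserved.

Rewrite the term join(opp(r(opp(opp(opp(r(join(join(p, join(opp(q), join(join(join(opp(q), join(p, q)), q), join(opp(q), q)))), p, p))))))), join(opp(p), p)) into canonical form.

Push opp inside:  distribute opp over join and collapse double opp
Cancel:  p cancels
Combine occurrences:  opp(r(opp(r(join(p, p, p, p)))))

Answer: opp(r(opp(r(join(p, p, p, p)))))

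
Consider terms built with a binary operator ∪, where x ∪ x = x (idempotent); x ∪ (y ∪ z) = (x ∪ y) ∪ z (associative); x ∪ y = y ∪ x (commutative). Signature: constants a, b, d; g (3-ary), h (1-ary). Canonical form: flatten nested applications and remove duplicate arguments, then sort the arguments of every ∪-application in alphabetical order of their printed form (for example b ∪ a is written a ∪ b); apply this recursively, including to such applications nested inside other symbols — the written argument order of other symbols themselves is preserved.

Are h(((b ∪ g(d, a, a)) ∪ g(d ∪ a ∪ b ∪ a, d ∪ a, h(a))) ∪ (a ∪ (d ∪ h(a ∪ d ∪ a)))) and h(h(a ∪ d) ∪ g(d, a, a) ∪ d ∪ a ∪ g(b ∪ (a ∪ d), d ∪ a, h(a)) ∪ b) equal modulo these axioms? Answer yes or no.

Answer: yes — both canonical forms are h(a ∪ b ∪ d ∪ g(a ∪ b ∪ d, a ∪ d, h(a)) ∪ g(d, a, a) ∪ h(a ∪ d))

Derivation:
Left:  h(((b ∪ g(d, a, a)) ∪ g(d ∪ a ∪ b ∪ a, d ∪ a, h(a))) ∪ (a ∪ (d ∪ h(a ∪ d ∪ a))))
  Descend into:  ((b ∪ g(d, a, a)) ∪ g(d ∪ a ∪ b ∪ a, d ∪ a, h(a))) ∪ (a ∪ (d ∪ h(a ∪ d ∪ a)))
  Merge nested applications:  b ∪ g(d, a, a) ∪ g(d ∪ a ∪ b ∪ a, d ∪ a, h(a)) ∪ a ∪ d ∪ h(a ∪ d ∪ a)
  Inside:  g(d ∪ a ∪ b ∪ a, d ∪ a, h(a))  →  g(a ∪ b ∪ d, a ∪ d, h(a))
  Simplify inside:  h(a ∪ d ∪ a)  →  h(a ∪ d)
  Order the arguments:  a ∪ b ∪ d ∪ g(a ∪ b ∪ d, a ∪ d, h(a)) ∪ g(d, a, a) ∪ h(a ∪ d)
  Reassemble:  h(a ∪ b ∪ d ∪ g(a ∪ b ∪ d, a ∪ d, h(a)) ∪ g(d, a, a) ∪ h(a ∪ d))
Right:  h(h(a ∪ d) ∪ g(d, a, a) ∪ d ∪ a ∪ g(b ∪ (a ∪ d), d ∪ a, h(a)) ∪ b)
  Work inside:  h(a ∪ d) ∪ g(d, a, a) ∪ d ∪ a ∪ g(b ∪ (a ∪ d), d ∪ a, h(a)) ∪ b
  Simplify inside:  g(b ∪ (a ∪ d), d ∪ a, h(a))  →  g(a ∪ b ∪ d, a ∪ d, h(a))
  Sort:  a ∪ b ∪ d ∪ g(a ∪ b ∪ d, a ∪ d, h(a)) ∪ g(d, a, a) ∪ h(a ∪ d)
  Put back:  h(a ∪ b ∪ d ∪ g(a ∪ b ∪ d, a ∪ d, h(a)) ∪ g(d, a, a) ∪ h(a ∪ d))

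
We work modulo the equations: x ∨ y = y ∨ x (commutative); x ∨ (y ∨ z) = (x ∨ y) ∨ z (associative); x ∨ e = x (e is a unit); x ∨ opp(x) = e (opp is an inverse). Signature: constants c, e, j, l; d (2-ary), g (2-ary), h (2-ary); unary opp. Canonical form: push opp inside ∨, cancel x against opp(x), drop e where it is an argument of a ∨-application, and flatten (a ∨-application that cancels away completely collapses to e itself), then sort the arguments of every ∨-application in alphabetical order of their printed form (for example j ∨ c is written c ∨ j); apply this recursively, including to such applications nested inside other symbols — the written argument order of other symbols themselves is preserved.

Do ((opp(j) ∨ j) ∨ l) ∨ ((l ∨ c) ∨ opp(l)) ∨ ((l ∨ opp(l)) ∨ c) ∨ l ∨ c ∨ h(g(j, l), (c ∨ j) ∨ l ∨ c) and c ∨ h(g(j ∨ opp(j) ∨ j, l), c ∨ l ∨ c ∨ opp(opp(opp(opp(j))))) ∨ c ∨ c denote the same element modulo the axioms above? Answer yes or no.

Left:  ((opp(j) ∨ j) ∨ l) ∨ ((l ∨ c) ∨ opp(l)) ∨ ((l ∨ opp(l)) ∨ c) ∨ l ∨ c ∨ h(g(j, l), (c ∨ j) ∨ l ∨ c)
  Inverses cancel:  j cancels
  Collect terms:  l ∨ l ∨ c ∨ c ∨ c ∨ h(g(j, l), c ∨ c ∨ j ∨ l)
  Sort:  c ∨ c ∨ c ∨ h(g(j, l), c ∨ c ∨ j ∨ l) ∨ l ∨ l
Right:  c ∨ h(g(j ∨ opp(j) ∨ j, l), c ∨ l ∨ c ∨ opp(opp(opp(opp(j))))) ∨ c ∨ c
  Push opp inside:  distribute opp over ∨ and collapse double opp
  Collect terms:  c ∨ c ∨ c ∨ h(g(j, l), c ∨ c ∨ j ∨ l)

Answer: no — c ∨ c ∨ c ∨ h(g(j, l), c ∨ c ∨ j ∨ l) ∨ l ∨ l vs c ∨ c ∨ c ∨ h(g(j, l), c ∨ c ∨ j ∨ l)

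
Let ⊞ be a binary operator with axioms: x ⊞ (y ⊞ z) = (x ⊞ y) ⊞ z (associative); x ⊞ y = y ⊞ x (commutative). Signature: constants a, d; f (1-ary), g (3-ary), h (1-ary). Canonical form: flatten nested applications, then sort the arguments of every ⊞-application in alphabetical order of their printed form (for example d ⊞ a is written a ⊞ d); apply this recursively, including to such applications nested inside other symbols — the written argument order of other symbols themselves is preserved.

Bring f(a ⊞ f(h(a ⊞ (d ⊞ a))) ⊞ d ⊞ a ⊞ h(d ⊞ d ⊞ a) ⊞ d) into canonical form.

Answer: f(a ⊞ a ⊞ d ⊞ d ⊞ f(h(a ⊞ a ⊞ d)) ⊞ h(a ⊞ d ⊞ d))

Derivation:
Focus inside:  a ⊞ f(h(a ⊞ (d ⊞ a))) ⊞ d ⊞ a ⊞ h(d ⊞ d ⊞ a) ⊞ d
Canonicalize subterm:  f(h(a ⊞ (d ⊞ a)))  →  f(h(a ⊞ a ⊞ d))
Canonicalize subterm:  h(d ⊞ d ⊞ a)  →  h(a ⊞ d ⊞ d)
Sort arguments:  a ⊞ a ⊞ d ⊞ d ⊞ f(h(a ⊞ a ⊞ d)) ⊞ h(a ⊞ d ⊞ d)
Rebuild:  f(a ⊞ a ⊞ d ⊞ d ⊞ f(h(a ⊞ a ⊞ d)) ⊞ h(a ⊞ d ⊞ d))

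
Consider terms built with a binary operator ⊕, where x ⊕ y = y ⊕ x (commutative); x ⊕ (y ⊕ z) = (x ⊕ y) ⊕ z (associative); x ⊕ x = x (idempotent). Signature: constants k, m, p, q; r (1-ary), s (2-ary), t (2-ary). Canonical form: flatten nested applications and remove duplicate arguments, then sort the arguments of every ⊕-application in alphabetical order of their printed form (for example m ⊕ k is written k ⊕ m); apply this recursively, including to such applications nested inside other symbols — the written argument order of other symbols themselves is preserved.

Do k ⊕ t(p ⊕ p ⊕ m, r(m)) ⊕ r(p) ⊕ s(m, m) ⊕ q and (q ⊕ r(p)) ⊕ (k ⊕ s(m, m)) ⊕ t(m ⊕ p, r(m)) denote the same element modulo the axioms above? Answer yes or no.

Answer: yes — both canonical forms are k ⊕ q ⊕ r(p) ⊕ s(m, m) ⊕ t(m ⊕ p, r(m))

Derivation:
Left:  k ⊕ t(p ⊕ p ⊕ m, r(m)) ⊕ r(p) ⊕ s(m, m) ⊕ q
  Canonicalize subterm:  t(p ⊕ p ⊕ m, r(m))  →  t(m ⊕ p, r(m))
  Sort arguments:  k ⊕ q ⊕ r(p) ⊕ s(m, m) ⊕ t(m ⊕ p, r(m))
Right:  (q ⊕ r(p)) ⊕ (k ⊕ s(m, m)) ⊕ t(m ⊕ p, r(m))
  Merge nested applications:  q ⊕ r(p) ⊕ k ⊕ s(m, m) ⊕ t(m ⊕ p, r(m))
  Sort:  k ⊕ q ⊕ r(p) ⊕ s(m, m) ⊕ t(m ⊕ p, r(m))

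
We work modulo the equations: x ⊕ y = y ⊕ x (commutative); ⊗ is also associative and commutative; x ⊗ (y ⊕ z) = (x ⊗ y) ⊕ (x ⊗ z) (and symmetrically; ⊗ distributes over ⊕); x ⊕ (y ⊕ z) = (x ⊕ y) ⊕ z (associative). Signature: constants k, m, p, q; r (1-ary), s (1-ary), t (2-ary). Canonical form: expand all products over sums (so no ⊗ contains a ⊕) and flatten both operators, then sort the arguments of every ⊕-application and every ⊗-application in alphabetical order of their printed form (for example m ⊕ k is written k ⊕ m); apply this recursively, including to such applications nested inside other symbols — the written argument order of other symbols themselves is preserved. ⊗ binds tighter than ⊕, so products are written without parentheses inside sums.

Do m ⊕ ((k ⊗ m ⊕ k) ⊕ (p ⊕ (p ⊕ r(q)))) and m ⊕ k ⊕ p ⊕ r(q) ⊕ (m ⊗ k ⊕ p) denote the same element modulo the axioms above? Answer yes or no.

Answer: yes — both canonical forms are k ⊕ k ⊗ m ⊕ m ⊕ p ⊕ p ⊕ r(q)

Derivation:
Left:  m ⊕ ((k ⊗ m ⊕ k) ⊕ (p ⊕ (p ⊕ r(q))))
  Flatten:  m ⊕ k ⊗ m ⊕ k ⊕ p ⊕ p ⊕ r(q)
  Sort:  k ⊕ k ⊗ m ⊕ m ⊕ p ⊕ p ⊕ r(q)
Right:  m ⊕ k ⊕ p ⊕ r(q) ⊕ (m ⊗ k ⊕ p)
  Merge nested applications:  m ⊕ k ⊕ p ⊕ r(q) ⊕ k ⊗ m ⊕ p
  Order the arguments:  k ⊕ k ⊗ m ⊕ m ⊕ p ⊕ p ⊕ r(q)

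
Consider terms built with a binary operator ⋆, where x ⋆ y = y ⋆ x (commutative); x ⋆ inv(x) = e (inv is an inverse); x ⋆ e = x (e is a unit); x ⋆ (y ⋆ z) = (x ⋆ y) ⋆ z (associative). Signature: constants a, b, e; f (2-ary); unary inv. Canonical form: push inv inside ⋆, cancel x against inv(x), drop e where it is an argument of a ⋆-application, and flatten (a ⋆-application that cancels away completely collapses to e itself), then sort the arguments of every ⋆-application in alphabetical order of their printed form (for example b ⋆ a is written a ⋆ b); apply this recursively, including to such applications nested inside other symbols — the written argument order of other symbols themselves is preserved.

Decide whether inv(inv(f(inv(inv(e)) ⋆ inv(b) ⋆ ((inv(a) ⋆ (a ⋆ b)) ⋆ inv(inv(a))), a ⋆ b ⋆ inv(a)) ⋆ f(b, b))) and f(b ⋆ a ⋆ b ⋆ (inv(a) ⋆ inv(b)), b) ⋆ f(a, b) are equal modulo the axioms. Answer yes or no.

Answer: yes — both canonical forms are f(a, b) ⋆ f(b, b)

Derivation:
Left:  inv(inv(f(inv(inv(e)) ⋆ inv(b) ⋆ ((inv(a) ⋆ (a ⋆ b)) ⋆ inv(inv(a))), a ⋆ b ⋆ inv(a)) ⋆ f(b, b)))
  Push inv inside:  distribute inv over ⋆ and collapse double inv
  Collect terms:  f(a, b) ⋆ f(b, b)
Right:  f(b ⋆ a ⋆ b ⋆ (inv(a) ⋆ inv(b)), b) ⋆ f(a, b)
  Combine occurrences:  f(b, b) ⋆ f(a, b)
  Sort:  f(a, b) ⋆ f(b, b)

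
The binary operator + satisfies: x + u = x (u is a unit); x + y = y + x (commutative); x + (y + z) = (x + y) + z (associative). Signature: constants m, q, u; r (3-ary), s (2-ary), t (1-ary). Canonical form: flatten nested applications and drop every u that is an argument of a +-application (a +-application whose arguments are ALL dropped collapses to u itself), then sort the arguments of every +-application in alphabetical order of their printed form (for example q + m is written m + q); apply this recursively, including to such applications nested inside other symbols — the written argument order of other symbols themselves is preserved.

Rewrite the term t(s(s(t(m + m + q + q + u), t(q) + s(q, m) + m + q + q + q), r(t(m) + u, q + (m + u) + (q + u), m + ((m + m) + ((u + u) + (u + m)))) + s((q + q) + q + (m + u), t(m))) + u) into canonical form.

Answer: t(s(s(t(m + m + q + q), m + q + q + q + s(q, m) + t(q)), r(t(m), m + q + q, m + m + m + m) + s(m + q + q + q, t(m))))

Derivation:
Focus inside:  s(s(t(m + m + q + q + u), t(q) + s(q, m) + m + q + q + q), r(t(m) + u, q + (m + u) + (q + u), m + ((m + m) + ((u + u) + (u + m)))) + s((q + q) + q + (m + u), t(m))) + u
Canonicalize subterm:  s(s(t(m + m + q + q + u), t(q) + s(q, m) + m + q + q + q), r(t(m) + u, q + (m + u) + (q + u), m + ((m + m) + ((u + u) + (u + m)))) + s((q + q) + q + (m + u), t(m)))  →  s(s(t(m + m + q + q), m + q + q + q + s(q, m) + t(q)), r(t(m), m + q + q, m + m + m + m) + s(m + q + q + q, t(m)))
Units out:  drop u
Sort arguments:  s(s(t(m + m + q + q), m + q + q + q + s(q, m) + t(q)), r(t(m), m + q + q, m + m + m + m) + s(m + q + q + q, t(m)))
Put back:  t(s(s(t(m + m + q + q), m + q + q + q + s(q, m) + t(q)), r(t(m), m + q + q, m + m + m + m) + s(m + q + q + q, t(m))))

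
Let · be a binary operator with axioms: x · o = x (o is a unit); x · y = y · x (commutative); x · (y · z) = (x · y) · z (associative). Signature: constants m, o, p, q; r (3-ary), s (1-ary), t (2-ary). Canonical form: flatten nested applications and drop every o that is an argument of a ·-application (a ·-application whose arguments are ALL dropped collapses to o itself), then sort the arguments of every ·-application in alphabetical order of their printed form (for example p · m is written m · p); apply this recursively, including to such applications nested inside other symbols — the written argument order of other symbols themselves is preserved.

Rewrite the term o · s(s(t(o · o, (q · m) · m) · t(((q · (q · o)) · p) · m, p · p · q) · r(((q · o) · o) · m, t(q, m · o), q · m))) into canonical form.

Canonicalize subterm:  s(s(t(o · o, (q · m) · m) · t(((q · (q · o)) · p) · m, p · p · q) · r(((q · o) · o) · m, t(q, m · o), q · m)))  →  s(s(r(m · q, t(q, m), m · q) · t(m · p · q · q, p · p · q) · t(o, m · m · q)))
Units out:  drop o
Sort arguments:  s(s(r(m · q, t(q, m), m · q) · t(m · p · q · q, p · p · q) · t(o, m · m · q)))

Answer: s(s(r(m · q, t(q, m), m · q) · t(m · p · q · q, p · p · q) · t(o, m · m · q)))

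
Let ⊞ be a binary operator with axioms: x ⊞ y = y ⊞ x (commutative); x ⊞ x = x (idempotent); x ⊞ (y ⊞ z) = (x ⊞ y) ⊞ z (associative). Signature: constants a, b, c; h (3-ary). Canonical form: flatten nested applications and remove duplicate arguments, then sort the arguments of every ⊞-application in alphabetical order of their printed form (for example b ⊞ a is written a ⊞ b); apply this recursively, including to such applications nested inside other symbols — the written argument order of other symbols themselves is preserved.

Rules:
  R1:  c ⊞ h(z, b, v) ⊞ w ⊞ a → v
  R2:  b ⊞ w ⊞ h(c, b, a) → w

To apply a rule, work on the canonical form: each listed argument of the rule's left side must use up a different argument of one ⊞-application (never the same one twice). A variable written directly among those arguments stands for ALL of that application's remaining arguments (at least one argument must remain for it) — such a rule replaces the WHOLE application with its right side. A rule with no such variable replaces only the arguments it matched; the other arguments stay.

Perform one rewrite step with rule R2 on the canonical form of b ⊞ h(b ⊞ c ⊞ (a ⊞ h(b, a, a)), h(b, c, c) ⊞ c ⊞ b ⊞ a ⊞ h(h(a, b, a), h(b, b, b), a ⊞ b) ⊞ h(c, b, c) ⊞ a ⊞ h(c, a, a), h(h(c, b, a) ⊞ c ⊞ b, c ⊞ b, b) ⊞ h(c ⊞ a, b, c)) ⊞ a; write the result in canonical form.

Canonical form:  a ⊞ b ⊞ h(a ⊞ b ⊞ c ⊞ h(b, a, a), a ⊞ b ⊞ c ⊞ h(b, c, c) ⊞ h(c, a, a) ⊞ h(c, b, c) ⊞ h(h(a, b, a), h(b, b, b), a ⊞ b), h(a ⊞ c, b, c) ⊞ h(b ⊞ c ⊞ h(c, b, a), b ⊞ c, b))
Apply R2:  consuming b, h(c, b, a);  w := c
The variable takes the whole remainder — replace the entire application.
New term:  a ⊞ b ⊞ h(a ⊞ b ⊞ c ⊞ h(b, a, a), a ⊞ b ⊞ c ⊞ h(b, c, c) ⊞ h(c, a, a) ⊞ h(c, b, c) ⊞ h(h(a, b, a), h(b, b, b), a ⊞ b), h(a ⊞ c, b, c) ⊞ h(c, b ⊞ c, b))

Answer: a ⊞ b ⊞ h(a ⊞ b ⊞ c ⊞ h(b, a, a), a ⊞ b ⊞ c ⊞ h(b, c, c) ⊞ h(c, a, a) ⊞ h(c, b, c) ⊞ h(h(a, b, a), h(b, b, b), a ⊞ b), h(a ⊞ c, b, c) ⊞ h(c, b ⊞ c, b))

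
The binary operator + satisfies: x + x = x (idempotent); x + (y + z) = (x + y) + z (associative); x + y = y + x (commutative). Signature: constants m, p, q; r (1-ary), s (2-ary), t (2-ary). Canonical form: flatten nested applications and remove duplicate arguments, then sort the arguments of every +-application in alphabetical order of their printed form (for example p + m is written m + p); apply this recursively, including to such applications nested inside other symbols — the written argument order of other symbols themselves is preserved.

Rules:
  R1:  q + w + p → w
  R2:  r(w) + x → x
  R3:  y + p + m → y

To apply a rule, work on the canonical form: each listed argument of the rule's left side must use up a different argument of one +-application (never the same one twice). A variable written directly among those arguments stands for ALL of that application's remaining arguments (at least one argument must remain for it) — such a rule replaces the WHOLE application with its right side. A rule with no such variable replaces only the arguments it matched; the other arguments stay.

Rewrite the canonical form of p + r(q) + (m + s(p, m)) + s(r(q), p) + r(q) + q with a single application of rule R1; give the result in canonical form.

Canonical form:  m + p + q + r(q) + s(p, m) + s(r(q), p)
R1 matches:  uses p, q;  w := m + r(q) + s(p, m) + s(r(q), p)
Every leftover argument binds to the variable; the entire application is replaced.
Giving:  m + r(q) + s(p, m) + s(r(q), p)

Answer: m + r(q) + s(p, m) + s(r(q), p)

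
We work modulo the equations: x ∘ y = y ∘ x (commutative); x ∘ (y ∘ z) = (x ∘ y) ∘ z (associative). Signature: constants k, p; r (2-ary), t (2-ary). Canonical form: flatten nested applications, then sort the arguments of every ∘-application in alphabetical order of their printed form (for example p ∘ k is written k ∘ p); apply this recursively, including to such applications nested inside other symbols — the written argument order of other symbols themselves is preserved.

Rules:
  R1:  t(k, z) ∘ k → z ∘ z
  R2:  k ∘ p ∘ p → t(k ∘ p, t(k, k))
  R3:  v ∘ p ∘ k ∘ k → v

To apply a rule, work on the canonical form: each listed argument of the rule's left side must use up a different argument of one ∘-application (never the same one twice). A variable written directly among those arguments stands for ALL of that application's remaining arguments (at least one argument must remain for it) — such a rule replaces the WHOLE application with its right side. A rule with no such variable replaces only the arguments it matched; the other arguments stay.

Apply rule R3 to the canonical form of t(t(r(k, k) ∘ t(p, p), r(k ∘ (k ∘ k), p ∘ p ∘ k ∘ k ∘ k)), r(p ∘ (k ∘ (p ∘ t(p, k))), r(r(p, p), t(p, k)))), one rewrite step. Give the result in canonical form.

Answer: t(t(r(k, k) ∘ t(p, p), r(k ∘ k ∘ k, k ∘ p)), r(k ∘ p ∘ p ∘ t(p, k), r(r(p, p), t(p, k))))

Derivation:
Canonical form:  t(t(r(k, k) ∘ t(p, p), r(k ∘ k ∘ k, k ∘ k ∘ k ∘ p ∘ p)), r(k ∘ p ∘ p ∘ t(p, k), r(r(p, p), t(p, k))))
Apply R3:  consuming k, k, p;  v := k ∘ p
The extension variable absorbs all remaining arguments, so the whole application is rewritten.
Result:  t(t(r(k, k) ∘ t(p, p), r(k ∘ k ∘ k, k ∘ p)), r(k ∘ p ∘ p ∘ t(p, k), r(r(p, p), t(p, k))))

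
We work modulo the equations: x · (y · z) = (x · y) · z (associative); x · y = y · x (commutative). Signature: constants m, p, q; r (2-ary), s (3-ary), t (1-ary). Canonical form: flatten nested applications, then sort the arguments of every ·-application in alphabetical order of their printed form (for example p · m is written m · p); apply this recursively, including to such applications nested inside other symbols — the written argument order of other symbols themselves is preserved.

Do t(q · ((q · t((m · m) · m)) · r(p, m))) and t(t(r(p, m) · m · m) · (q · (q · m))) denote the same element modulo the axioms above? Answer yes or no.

Left:  t(q · ((q · t((m · m) · m)) · r(p, m)))
  Work inside:  q · ((q · t((m · m) · m)) · r(p, m))
  Merge nested applications:  q · q · t((m · m) · m) · r(p, m)
  Simplify inside:  t((m · m) · m)  →  t(m · m · m)
  Sort:  q · q · r(p, m) · t(m · m · m)
  Reassemble:  t(q · q · r(p, m) · t(m · m · m))
Right:  t(t(r(p, m) · m · m) · (q · (q · m)))
  Descend into:  t(r(p, m) · m · m) · (q · (q · m))
  Merge nested applications:  t(r(p, m) · m · m) · q · q · m
  Inside:  t(r(p, m) · m · m)  →  t(m · m · r(p, m))
  Order the arguments:  m · q · q · t(m · m · r(p, m))
  Put back:  t(m · q · q · t(m · m · r(p, m)))

Answer: no — t(q · q · r(p, m) · t(m · m · m)) vs t(m · q · q · t(m · m · r(p, m)))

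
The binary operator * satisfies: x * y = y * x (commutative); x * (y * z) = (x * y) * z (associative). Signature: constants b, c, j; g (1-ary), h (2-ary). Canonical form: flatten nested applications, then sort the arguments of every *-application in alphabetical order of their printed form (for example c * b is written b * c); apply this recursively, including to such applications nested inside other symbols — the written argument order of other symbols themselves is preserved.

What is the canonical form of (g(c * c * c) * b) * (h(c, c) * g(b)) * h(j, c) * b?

Answer: b * b * g(b) * g(c * c * c) * h(c, c) * h(j, c)

Derivation:
Flatten:  g(c * c * c) * b * h(c, c) * g(b) * h(j, c) * b
Order the arguments:  b * b * g(b) * g(c * c * c) * h(c, c) * h(j, c)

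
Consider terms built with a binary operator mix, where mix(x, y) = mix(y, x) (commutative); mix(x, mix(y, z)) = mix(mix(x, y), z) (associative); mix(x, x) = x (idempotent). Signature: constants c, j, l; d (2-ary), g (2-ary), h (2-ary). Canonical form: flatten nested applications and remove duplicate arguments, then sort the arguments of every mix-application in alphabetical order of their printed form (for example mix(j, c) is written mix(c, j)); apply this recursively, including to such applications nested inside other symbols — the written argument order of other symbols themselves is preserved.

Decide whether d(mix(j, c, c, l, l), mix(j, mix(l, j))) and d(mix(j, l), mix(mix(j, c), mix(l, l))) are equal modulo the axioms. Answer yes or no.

Answer: no — d(mix(c, j, l), mix(j, l)) vs d(mix(j, l), mix(c, j, l))

Derivation:
Left:  d(mix(j, c, c, l, l), mix(j, mix(l, j)))
  Work inside:  mix(j, c, c, l, l)
  Deduplicate:  drop duplicate c, l
  Sort arguments:  mix(c, j, l)
  Rebuild:  d(mix(c, j, l), mix(j, l))
Right:  d(mix(j, l), mix(mix(j, c), mix(l, l)))
  Descend into:  mix(mix(j, c), mix(l, l))
  Flatten:  mix(j, c, l, l)
  Idempotence:  drop duplicate l
  Sort:  mix(c, j, l)
  Reassemble:  d(mix(j, l), mix(c, j, l))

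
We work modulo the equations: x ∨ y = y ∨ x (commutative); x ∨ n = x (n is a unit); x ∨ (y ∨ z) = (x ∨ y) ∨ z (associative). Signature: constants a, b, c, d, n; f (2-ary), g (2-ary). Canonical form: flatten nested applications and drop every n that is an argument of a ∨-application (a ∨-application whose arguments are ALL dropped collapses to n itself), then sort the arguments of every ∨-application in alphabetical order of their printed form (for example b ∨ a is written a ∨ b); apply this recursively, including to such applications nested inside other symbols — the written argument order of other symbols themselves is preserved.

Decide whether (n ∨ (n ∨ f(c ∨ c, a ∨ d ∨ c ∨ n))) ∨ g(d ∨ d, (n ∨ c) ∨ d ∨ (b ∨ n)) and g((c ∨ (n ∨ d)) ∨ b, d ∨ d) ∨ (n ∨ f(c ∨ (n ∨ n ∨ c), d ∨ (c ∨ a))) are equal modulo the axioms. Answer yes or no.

Left:  (n ∨ (n ∨ f(c ∨ c, a ∨ d ∨ c ∨ n))) ∨ g(d ∨ d, (n ∨ c) ∨ d ∨ (b ∨ n))
  Un-nest:  n ∨ n ∨ f(c ∨ c, a ∨ d ∨ c ∨ n) ∨ g(d ∨ d, (n ∨ c) ∨ d ∨ (b ∨ n))
  Simplify inside:  f(c ∨ c, a ∨ d ∨ c ∨ n)  →  f(c ∨ c, a ∨ c ∨ d)
  Simplify inside:  g(d ∨ d, (n ∨ c) ∨ d ∨ (b ∨ n))  →  g(d ∨ d, b ∨ c ∨ d)
  Units out:  drop n (×2)
  Sort:  f(c ∨ c, a ∨ c ∨ d) ∨ g(d ∨ d, b ∨ c ∨ d)
Right:  g((c ∨ (n ∨ d)) ∨ b, d ∨ d) ∨ (n ∨ f(c ∨ (n ∨ n ∨ c), d ∨ (c ∨ a)))
  Un-nest:  g((c ∨ (n ∨ d)) ∨ b, d ∨ d) ∨ n ∨ f(c ∨ (n ∨ n ∨ c), d ∨ (c ∨ a))
  Inside:  g((c ∨ (n ∨ d)) ∨ b, d ∨ d)  →  g(b ∨ c ∨ d, d ∨ d)
  Canonicalize subterm:  f(c ∨ (n ∨ n ∨ c), d ∨ (c ∨ a))  →  f(c ∨ c, a ∨ c ∨ d)
  Drop the unit:  drop n
  Sort arguments:  f(c ∨ c, a ∨ c ∨ d) ∨ g(b ∨ c ∨ d, d ∨ d)

Answer: no — f(c ∨ c, a ∨ c ∨ d) ∨ g(d ∨ d, b ∨ c ∨ d) vs f(c ∨ c, a ∨ c ∨ d) ∨ g(b ∨ c ∨ d, d ∨ d)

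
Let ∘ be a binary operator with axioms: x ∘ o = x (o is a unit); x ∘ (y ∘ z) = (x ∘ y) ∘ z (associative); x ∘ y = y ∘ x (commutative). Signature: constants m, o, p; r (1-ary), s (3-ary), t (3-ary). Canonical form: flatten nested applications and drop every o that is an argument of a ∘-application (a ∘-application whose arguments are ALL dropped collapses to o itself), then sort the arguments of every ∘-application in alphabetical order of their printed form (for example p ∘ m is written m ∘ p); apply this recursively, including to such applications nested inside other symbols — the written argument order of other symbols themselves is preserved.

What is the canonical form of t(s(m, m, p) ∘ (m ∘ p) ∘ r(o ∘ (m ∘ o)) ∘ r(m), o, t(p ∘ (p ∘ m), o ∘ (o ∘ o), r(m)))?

Focus inside:  s(m, m, p) ∘ (m ∘ p) ∘ r(o ∘ (m ∘ o)) ∘ r(m)
Un-nest:  s(m, m, p) ∘ m ∘ p ∘ r(o ∘ (m ∘ o)) ∘ r(m)
Canonicalize subterm:  r(o ∘ (m ∘ o))  →  r(m)
Order the arguments:  m ∘ p ∘ r(m) ∘ r(m) ∘ s(m, m, p)
Reassemble:  t(m ∘ p ∘ r(m) ∘ r(m) ∘ s(m, m, p), o, t(m ∘ p ∘ p, o, r(m)))

Answer: t(m ∘ p ∘ r(m) ∘ r(m) ∘ s(m, m, p), o, t(m ∘ p ∘ p, o, r(m)))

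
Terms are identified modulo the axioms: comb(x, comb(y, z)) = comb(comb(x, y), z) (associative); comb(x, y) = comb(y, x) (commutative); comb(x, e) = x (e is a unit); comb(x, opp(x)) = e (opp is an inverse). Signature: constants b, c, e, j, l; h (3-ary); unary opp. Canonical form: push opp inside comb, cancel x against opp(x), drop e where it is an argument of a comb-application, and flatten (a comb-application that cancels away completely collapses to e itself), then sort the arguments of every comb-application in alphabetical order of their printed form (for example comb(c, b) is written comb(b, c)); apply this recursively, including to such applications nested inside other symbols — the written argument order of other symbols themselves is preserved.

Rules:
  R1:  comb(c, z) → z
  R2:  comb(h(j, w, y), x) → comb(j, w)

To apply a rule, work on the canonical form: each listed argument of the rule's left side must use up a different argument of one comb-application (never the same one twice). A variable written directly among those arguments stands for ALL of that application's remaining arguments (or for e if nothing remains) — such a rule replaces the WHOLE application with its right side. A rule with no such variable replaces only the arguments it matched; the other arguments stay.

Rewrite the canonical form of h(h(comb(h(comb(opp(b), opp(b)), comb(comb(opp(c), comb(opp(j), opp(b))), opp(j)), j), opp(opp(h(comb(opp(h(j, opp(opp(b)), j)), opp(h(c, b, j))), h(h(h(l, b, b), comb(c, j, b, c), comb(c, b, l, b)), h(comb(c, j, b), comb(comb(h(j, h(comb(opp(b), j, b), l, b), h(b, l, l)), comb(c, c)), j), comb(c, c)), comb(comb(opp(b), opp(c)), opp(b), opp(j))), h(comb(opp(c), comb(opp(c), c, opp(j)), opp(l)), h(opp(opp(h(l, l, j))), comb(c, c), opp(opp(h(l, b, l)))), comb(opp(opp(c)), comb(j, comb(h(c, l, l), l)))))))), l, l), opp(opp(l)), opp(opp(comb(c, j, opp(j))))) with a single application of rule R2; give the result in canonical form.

Canonical form:  h(h(comb(h(comb(opp(b), opp(b)), comb(opp(b), opp(c), opp(j), opp(j)), j), h(comb(opp(h(c, b, j)), opp(h(j, b, j))), h(h(h(l, b, b), comb(b, c, c, j), comb(b, b, c, l)), h(comb(b, c, j), comb(c, c, h(j, h(j, l, b), h(b, l, l)), j), comb(c, c)), comb(opp(b), opp(b), opp(c), opp(j))), h(comb(opp(c), opp(j), opp(l)), h(h(l, l, j), comb(c, c), h(l, b, l)), comb(c, h(c, l, l), j, l)))), l, l), l, c)
Match R2:  consume h(j, h(j, l, b), h(b, l, l));  w := h(j, l, b), x := comb(c, c, j), y := h(b, l, l)
Every leftover argument binds to the variable; the entire application is replaced.
Giving:  h(h(comb(h(comb(opp(b), opp(b)), comb(opp(b), opp(c), opp(j), opp(j)), j), h(comb(opp(h(c, b, j)), opp(h(j, b, j))), h(h(h(l, b, b), comb(b, c, c, j), comb(b, b, c, l)), h(comb(b, c, j), comb(h(j, l, b), j), comb(c, c)), comb(opp(b), opp(b), opp(c), opp(j))), h(comb(opp(c), opp(j), opp(l)), h(h(l, l, j), comb(c, c), h(l, b, l)), comb(c, h(c, l, l), j, l)))), l, l), l, c)

Answer: h(h(comb(h(comb(opp(b), opp(b)), comb(opp(b), opp(c), opp(j), opp(j)), j), h(comb(opp(h(c, b, j)), opp(h(j, b, j))), h(h(h(l, b, b), comb(b, c, c, j), comb(b, b, c, l)), h(comb(b, c, j), comb(h(j, l, b), j), comb(c, c)), comb(opp(b), opp(b), opp(c), opp(j))), h(comb(opp(c), opp(j), opp(l)), h(h(l, l, j), comb(c, c), h(l, b, l)), comb(c, h(c, l, l), j, l)))), l, l), l, c)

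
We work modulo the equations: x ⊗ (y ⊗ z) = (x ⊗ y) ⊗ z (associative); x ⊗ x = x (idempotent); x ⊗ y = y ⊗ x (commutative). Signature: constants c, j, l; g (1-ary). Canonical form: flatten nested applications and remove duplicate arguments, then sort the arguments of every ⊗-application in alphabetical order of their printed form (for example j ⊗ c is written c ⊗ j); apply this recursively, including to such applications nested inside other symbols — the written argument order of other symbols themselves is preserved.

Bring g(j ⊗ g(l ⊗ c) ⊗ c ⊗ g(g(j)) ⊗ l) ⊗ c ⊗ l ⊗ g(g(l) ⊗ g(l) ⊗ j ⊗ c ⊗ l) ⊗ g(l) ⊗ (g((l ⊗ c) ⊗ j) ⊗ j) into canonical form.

Answer: c ⊗ g(c ⊗ g(c ⊗ l) ⊗ g(g(j)) ⊗ j ⊗ l) ⊗ g(c ⊗ g(l) ⊗ j ⊗ l) ⊗ g(c ⊗ j ⊗ l) ⊗ g(l) ⊗ j ⊗ l

Derivation:
Flatten:  g(j ⊗ g(l ⊗ c) ⊗ c ⊗ g(g(j)) ⊗ l) ⊗ c ⊗ l ⊗ g(g(l) ⊗ g(l) ⊗ j ⊗ c ⊗ l) ⊗ g(l) ⊗ g((l ⊗ c) ⊗ j) ⊗ j
Inside:  g(j ⊗ g(l ⊗ c) ⊗ c ⊗ g(g(j)) ⊗ l)  →  g(c ⊗ g(c ⊗ l) ⊗ g(g(j)) ⊗ j ⊗ l)
Canonicalize subterm:  g(g(l) ⊗ g(l) ⊗ j ⊗ c ⊗ l)  →  g(c ⊗ g(l) ⊗ j ⊗ l)
Simplify inside:  g((l ⊗ c) ⊗ j)  →  g(c ⊗ j ⊗ l)
Sort:  c ⊗ g(c ⊗ g(c ⊗ l) ⊗ g(g(j)) ⊗ j ⊗ l) ⊗ g(c ⊗ g(l) ⊗ j ⊗ l) ⊗ g(c ⊗ j ⊗ l) ⊗ g(l) ⊗ j ⊗ l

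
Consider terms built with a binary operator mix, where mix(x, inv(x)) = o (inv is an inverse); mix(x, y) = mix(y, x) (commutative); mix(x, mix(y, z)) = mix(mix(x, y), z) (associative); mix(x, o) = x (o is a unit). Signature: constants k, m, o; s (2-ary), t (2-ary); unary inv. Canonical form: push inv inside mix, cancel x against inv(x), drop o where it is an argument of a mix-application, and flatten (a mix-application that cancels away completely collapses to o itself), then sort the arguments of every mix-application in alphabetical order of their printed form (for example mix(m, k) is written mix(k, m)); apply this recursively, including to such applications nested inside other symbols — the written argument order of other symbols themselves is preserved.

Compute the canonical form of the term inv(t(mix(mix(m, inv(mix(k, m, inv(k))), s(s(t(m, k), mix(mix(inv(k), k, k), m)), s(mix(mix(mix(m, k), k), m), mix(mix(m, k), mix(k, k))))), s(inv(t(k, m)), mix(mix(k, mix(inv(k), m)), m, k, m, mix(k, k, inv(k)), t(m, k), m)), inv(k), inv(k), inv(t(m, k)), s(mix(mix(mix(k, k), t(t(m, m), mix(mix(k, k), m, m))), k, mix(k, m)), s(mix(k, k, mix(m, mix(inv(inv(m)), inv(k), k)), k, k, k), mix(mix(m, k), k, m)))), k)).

Answer: inv(t(mix(inv(k), inv(k), inv(t(m, k)), s(inv(t(k, m)), mix(k, k, m, m, m, m, t(m, k))), s(mix(k, k, k, k, m, t(t(m, m), mix(k, k, m, m))), s(mix(k, k, k, k, k, m, m), mix(k, k, m, m))), s(s(t(m, k), mix(k, m)), s(mix(k, k, m, m), mix(k, k, k, m)))), k))

Derivation:
Push inv inside:  distribute inv over mix and collapse double inv
Combine occurrences:  inv(t(mix(inv(k), inv(k), inv(t(m, k)), s(inv(t(k, m)), mix(k, k, m, m, m, m, t(m, k))), s(mix(k, k, k, k, m, t(t(m, m), mix(k, k, m, m))), s(mix(k, k, k, k, k, m, m), mix(k, k, m, m))), s(s(t(m, k), mix(k, m)), s(mix(k, k, m, m), mix(k, k, k, m)))), k))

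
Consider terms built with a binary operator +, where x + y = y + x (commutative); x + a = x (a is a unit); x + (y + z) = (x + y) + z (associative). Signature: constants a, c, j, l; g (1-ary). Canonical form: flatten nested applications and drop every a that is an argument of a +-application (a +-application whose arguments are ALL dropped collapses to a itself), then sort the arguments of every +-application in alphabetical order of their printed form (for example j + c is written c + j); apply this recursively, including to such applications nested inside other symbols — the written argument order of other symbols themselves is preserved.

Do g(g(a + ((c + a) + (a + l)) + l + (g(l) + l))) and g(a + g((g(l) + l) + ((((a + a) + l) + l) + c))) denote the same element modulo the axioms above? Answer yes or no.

Answer: yes — both canonical forms are g(g(c + g(l) + l + l + l))

Derivation:
Left:  g(g(a + ((c + a) + (a + l)) + l + (g(l) + l)))
  Descend into:  a + ((c + a) + (a + l)) + l + (g(l) + l)
  Merge nested applications:  a + c + a + a + l + l + g(l) + l
  Unit:  drop a (×3)
  Order the arguments:  c + g(l) + l + l + l
  Reassemble:  g(g(c + g(l) + l + l + l))
Right:  g(a + g((g(l) + l) + ((((a + a) + l) + l) + c)))
  Work inside:  a + g((g(l) + l) + ((((a + a) + l) + l) + c))
  Simplify inside:  g((g(l) + l) + ((((a + a) + l) + l) + c))  →  g(c + g(l) + l + l + l)
  Unit:  drop a
  Order the arguments:  g(c + g(l) + l + l + l)
  Rebuild:  g(g(c + g(l) + l + l + l))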